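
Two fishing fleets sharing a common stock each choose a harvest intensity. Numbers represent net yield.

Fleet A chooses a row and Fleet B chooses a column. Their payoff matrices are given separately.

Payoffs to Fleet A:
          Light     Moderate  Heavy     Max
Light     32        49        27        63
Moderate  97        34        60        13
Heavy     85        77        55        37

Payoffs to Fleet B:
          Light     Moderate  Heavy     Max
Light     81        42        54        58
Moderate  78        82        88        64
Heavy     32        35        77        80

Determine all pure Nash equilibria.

(Light, Light): Fleet A can switch to Moderate (32 → 97). Not NE.
(Light, Moderate): Fleet A can switch to Heavy (49 → 77). Not NE.
(Light, Heavy): Fleet A can switch to Moderate (27 → 60). Not NE.
(Light, Max): Fleet B can switch to Light (58 → 81). Not NE.
(Moderate, Light): Fleet B can switch to Moderate (78 → 82). Not NE.
(Moderate, Moderate): Fleet A can switch to Light (34 → 49). Not NE.
(Moderate, Heavy): Fleet A gets 60, best alternative 55; Fleet B gets 88, best alternative 82. No profitable deviation — NE.
(Moderate, Max): Fleet A can switch to Light (13 → 63). Not NE.
(Heavy, Light): Fleet A can switch to Moderate (85 → 97). Not NE.
(Heavy, Moderate): Fleet B can switch to Heavy (35 → 77). Not NE.
(Heavy, Heavy): Fleet A can switch to Moderate (55 → 60). Not NE.
(The remaining 1 profile has a profitable deviation by the same check.)

(Moderate, Heavy)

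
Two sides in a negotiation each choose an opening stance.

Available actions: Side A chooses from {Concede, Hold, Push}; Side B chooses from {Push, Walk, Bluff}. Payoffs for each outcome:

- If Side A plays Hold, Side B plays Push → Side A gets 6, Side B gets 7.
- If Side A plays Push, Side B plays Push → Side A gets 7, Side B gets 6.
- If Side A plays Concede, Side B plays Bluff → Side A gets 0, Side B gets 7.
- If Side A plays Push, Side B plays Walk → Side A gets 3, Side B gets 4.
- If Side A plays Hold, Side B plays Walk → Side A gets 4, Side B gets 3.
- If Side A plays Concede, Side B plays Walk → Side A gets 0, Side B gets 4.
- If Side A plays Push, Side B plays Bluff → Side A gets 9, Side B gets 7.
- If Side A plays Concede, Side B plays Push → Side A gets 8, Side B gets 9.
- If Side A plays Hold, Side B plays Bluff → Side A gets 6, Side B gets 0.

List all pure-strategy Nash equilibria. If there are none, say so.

Check each profile: it is a Nash equilibrium iff no player can strictly gain by switching unilaterally.
(Concede, Push): Side A gets 8, best alternative 7; Side B gets 9, best alternative 7. No profitable deviation — NE.
(Concede, Walk): Side A can switch to Hold (0 → 4). Not NE.
(Concede, Bluff): Side A can switch to Hold (0 → 6). Not NE.
(Hold, Push): Side A can switch to Concede (6 → 8). Not NE.
(Hold, Walk): Side B can switch to Push (3 → 7). Not NE.
(Hold, Bluff): Side A can switch to Push (6 → 9). Not NE.
(Push, Push): Side A can switch to Concede (7 → 8). Not NE.
(Push, Walk): Side A can switch to Hold (3 → 4). Not NE.
(Push, Bluff): Side A gets 9, best alternative 6; Side B gets 7, best alternative 6. No profitable deviation — NE.

(Concede, Push) and (Push, Bluff)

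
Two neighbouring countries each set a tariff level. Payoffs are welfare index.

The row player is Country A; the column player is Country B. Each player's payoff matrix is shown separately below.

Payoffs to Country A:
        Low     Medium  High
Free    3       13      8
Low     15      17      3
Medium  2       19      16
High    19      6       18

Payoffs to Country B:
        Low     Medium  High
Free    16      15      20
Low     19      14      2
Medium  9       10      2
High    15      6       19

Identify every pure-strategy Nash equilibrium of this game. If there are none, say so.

(Free, Low): Country A can switch to Low (3 → 15). Not NE.
(Free, Medium): Country A can switch to Low (13 → 17). Not NE.
(Free, High): Country A can switch to Medium (8 → 16). Not NE.
(Low, Low): Country A can switch to High (15 → 19). Not NE.
(Low, Medium): Country A can switch to Medium (17 → 19). Not NE.
(Low, High): Country A can switch to Free (3 → 8). Not NE.
(Medium, Low): Country A can switch to Free (2 → 3). Not NE.
(Medium, Medium): Country A gets 19, best alternative 17; Country B gets 10, best alternative 9. No profitable deviation — NE.
(Medium, High): Country A can switch to High (16 → 18). Not NE.
(High, High): Country A gets 18, best alternative 16; Country B gets 19, best alternative 15. No profitable deviation — NE.
(The remaining 2 profiles each have a profitable deviation by the same check.)

Pure-strategy Nash equilibria: (Medium, Medium) and (High, High)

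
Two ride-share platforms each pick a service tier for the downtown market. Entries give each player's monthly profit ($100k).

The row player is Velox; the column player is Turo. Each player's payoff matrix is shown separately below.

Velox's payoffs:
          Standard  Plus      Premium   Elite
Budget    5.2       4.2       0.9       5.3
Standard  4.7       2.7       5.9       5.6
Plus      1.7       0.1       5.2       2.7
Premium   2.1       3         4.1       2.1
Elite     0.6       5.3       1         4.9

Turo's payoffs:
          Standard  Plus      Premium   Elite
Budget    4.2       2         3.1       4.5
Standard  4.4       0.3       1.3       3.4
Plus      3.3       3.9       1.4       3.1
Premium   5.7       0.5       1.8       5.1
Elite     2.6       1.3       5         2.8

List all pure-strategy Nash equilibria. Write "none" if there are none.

none

(Budget, Standard): Turo can switch to Elite (4.2 → 4.5). Not NE.
(Budget, Plus): Velox can switch to Elite (4.2 → 5.3). Not NE.
(Budget, Premium): Velox can switch to Standard (0.9 → 5.9). Not NE.
(Budget, Elite): Velox can switch to Standard (5.3 → 5.6). Not NE.
(Standard, Standard): Velox can switch to Budget (4.7 → 5.2). Not NE.
(Standard, Plus): Velox can switch to Budget (2.7 → 4.2). Not NE.
(Standard, Premium): Turo can switch to Standard (1.3 → 4.4). Not NE.
(Standard, Elite): Turo can switch to Standard (3.4 → 4.4). Not NE.
(Plus, Standard): Velox can switch to Budget (1.7 → 5.2). Not NE.
(Plus, Plus): Velox can switch to Budget (0.1 → 4.2). Not NE.
(The remaining 10 profiles each have a profitable deviation by the same check.)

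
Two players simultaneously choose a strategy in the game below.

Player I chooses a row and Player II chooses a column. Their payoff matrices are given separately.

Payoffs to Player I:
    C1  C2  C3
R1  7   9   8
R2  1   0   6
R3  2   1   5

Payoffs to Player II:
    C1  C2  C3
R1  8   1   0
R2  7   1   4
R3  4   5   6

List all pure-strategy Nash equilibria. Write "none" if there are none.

Player I against C1: payoffs 7, 1, 2 → best response R1.
Player I against C2: payoffs 9, 0, 1 → best response R1.
Player I against C3: payoffs 8, 6, 5 → best response R1.
Player II against R1: payoffs 8, 1, 0 → best response C1.
Player II against R2: payoffs 7, 1, 4 → best response C1.
Player II against R3: payoffs 4, 5, 6 → best response C3.
Mutual best responses: (R1, C1).

Pure NE: (R1, C1)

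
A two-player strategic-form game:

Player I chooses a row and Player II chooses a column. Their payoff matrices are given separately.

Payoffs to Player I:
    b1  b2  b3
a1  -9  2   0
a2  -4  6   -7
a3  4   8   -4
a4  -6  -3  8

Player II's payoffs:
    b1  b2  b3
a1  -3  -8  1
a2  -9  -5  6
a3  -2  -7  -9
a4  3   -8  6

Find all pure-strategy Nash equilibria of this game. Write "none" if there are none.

The pure Nash equilibria are (a3, b1); (a4, b3).

(a1, b1): Player I can switch to a2 (-9 → -4). Not NE.
(a1, b2): Player I can switch to a2 (2 → 6). Not NE.
(a1, b3): Player I can switch to a4 (0 → 8). Not NE.
(a2, b1): Player I can switch to a3 (-4 → 4). Not NE.
(a2, b2): Player I can switch to a3 (6 → 8). Not NE.
(a2, b3): Player I can switch to a1 (-7 → 0). Not NE.
(a3, b1): Player I gets 4, best alternative -4; Player II gets -2, best alternative -7. No profitable deviation — NE.
(a4, b3): Player I gets 8, best alternative 0; Player II gets 6, best alternative 3. No profitable deviation — NE.
(The remaining 4 profiles each have a profitable deviation by the same check.)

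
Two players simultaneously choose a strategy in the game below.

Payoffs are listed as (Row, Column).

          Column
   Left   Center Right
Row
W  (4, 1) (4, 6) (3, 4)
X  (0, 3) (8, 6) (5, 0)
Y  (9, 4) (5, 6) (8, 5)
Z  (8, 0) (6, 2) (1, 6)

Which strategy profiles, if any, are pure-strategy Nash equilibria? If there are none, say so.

(X, Center)

(W, Left): Row can switch to Y (4 → 9). Not NE.
(W, Center): Row can switch to X (4 → 8). Not NE.
(W, Right): Row can switch to X (3 → 5). Not NE.
(X, Left): Row can switch to W (0 → 4). Not NE.
(X, Center): Row gets 8, best alternative 6; Column gets 6, best alternative 3. No profitable deviation — NE.
(X, Right): Row can switch to Y (5 → 8). Not NE.
(Y, Left): Column can switch to Center (4 → 6). Not NE.
(Y, Center): Row can switch to X (5 → 8). Not NE.
(Y, Right): Column can switch to Center (5 → 6). Not NE.
(Z, Left): Row can switch to Y (8 → 9). Not NE.
(Z, Center): Row can switch to X (6 → 8). Not NE.
(Z, Right): Row can switch to W (1 → 3). Not NE.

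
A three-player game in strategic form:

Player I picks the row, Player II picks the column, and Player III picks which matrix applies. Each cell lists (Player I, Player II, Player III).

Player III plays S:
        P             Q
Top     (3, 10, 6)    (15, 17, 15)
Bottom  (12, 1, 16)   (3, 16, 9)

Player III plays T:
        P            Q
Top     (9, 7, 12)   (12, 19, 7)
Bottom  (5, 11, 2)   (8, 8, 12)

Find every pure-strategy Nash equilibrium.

The unique pure-strategy Nash equilibrium is (Top, Q, S).

Player I against (P, S): payoffs 3, 12 → best response Bottom.
Player I against (P, T): payoffs 9, 5 → best response Top.
Player I against (Q, S): payoffs 15, 3 → best response Top.
Player I against (Q, T): payoffs 12, 8 → best response Top.
Player II against (Top, S): payoffs 10, 17 → best response Q.
Player II against (Top, T): payoffs 7, 19 → best response Q.
Player II against (Bottom, S): payoffs 1, 16 → best response Q.
Player II against (Bottom, T): payoffs 11, 8 → best response P.
Player III against (Top, P): payoffs 6, 12 → best response T.
Player III against (Top, Q): payoffs 15, 7 → best response S.
Player III against (Bottom, P): payoffs 16, 2 → best response S.
Player III against (Bottom, Q): payoffs 9, 12 → best response T.
Mutual best responses: (Top, Q, S).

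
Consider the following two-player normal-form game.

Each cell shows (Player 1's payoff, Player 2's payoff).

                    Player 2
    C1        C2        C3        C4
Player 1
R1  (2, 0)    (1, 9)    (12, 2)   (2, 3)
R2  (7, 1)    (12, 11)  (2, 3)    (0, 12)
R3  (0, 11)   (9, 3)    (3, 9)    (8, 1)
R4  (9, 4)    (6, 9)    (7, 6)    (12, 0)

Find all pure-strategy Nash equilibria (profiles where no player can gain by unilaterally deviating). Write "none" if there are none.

none

For each strategy profile, look for a profitable unilateral deviation.
(R1, C1): Player 1 can switch to R2 (2 → 7). Not NE.
(R1, C2): Player 1 can switch to R2 (1 → 12). Not NE.
(R1, C3): Player 2 can switch to C2 (2 → 9). Not NE.
(R1, C4): Player 1 can switch to R3 (2 → 8). Not NE.
(R2, C1): Player 1 can switch to R4 (7 → 9). Not NE.
(R2, C2): Player 2 can switch to C4 (11 → 12). Not NE.
(R2, C3): Player 1 can switch to R1 (2 → 12). Not NE.
(R2, C4): Player 1 can switch to R1 (0 → 2). Not NE.
(R3, C1): Player 1 can switch to R1 (0 → 2). Not NE.
(R3, C2): Player 1 can switch to R2 (9 → 12). Not NE.
(R3, C3): Player 1 can switch to R1 (3 → 12). Not NE.
(R3, C4): Player 1 can switch to R4 (8 → 12). Not NE.
(The remaining 4 profiles each have a profitable deviation by the same check.)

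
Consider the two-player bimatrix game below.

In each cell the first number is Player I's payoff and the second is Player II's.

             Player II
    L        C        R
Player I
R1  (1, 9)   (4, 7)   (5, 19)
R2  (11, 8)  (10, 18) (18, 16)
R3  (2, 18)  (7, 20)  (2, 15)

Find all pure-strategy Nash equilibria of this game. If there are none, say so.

Check each profile: it is a Nash equilibrium iff no player can strictly gain by switching unilaterally.
(R1, L): Player I can switch to R2 (1 → 11). Not NE.
(R1, C): Player I can switch to R2 (4 → 10). Not NE.
(R1, R): Player I can switch to R2 (5 → 18). Not NE.
(R2, L): Player II can switch to C (8 → 18). Not NE.
(R2, C): Player I gets 10, best alternative 7; Player II gets 18, best alternative 16. No profitable deviation — NE.
(R2, R): Player II can switch to C (16 → 18). Not NE.
(R3, L): Player I can switch to R2 (2 → 11). Not NE.
(R3, C): Player I can switch to R2 (7 → 10). Not NE.
(R3, R): Player I can switch to R1 (2 → 5). Not NE.

Pure NE: (R2, C)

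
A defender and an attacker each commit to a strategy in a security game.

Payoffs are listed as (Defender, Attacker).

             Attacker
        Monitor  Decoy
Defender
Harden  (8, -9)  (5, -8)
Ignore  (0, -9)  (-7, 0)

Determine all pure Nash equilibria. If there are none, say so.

(Harden, Decoy)

Mark each player's best response to every combination of opponents' strategies; a profile where every player is best-responding is a pure Nash equilibrium.
Defender against Monitor: payoffs 8, 0 → best response Harden.
Defender against Decoy: payoffs 5, -7 → best response Harden.
Attacker against Harden: payoffs -9, -8 → best response Decoy.
Attacker against Ignore: payoffs -9, 0 → best response Decoy.
Mutual best responses: (Harden, Decoy).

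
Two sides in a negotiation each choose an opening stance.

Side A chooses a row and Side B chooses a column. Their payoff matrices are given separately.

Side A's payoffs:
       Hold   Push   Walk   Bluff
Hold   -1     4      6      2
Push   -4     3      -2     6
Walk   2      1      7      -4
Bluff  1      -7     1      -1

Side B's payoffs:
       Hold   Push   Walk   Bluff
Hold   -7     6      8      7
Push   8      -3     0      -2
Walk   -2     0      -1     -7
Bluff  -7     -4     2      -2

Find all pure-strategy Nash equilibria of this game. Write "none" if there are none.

There is no pure-strategy Nash equilibrium.

For each strategy profile, look for a profitable unilateral deviation.
(Hold, Hold): Side A can switch to Walk (-1 → 2). Not NE.
(Hold, Push): Side B can switch to Walk (6 → 8). Not NE.
(Hold, Walk): Side A can switch to Walk (6 → 7). Not NE.
(Hold, Bluff): Side A can switch to Push (2 → 6). Not NE.
(Push, Hold): Side A can switch to Hold (-4 → -1). Not NE.
(Push, Push): Side A can switch to Hold (3 → 4). Not NE.
(Push, Walk): Side A can switch to Hold (-2 → 6). Not NE.
(Push, Bluff): Side B can switch to Hold (-2 → 8). Not NE.
(The remaining 8 profiles each have a profitable deviation by the same check.)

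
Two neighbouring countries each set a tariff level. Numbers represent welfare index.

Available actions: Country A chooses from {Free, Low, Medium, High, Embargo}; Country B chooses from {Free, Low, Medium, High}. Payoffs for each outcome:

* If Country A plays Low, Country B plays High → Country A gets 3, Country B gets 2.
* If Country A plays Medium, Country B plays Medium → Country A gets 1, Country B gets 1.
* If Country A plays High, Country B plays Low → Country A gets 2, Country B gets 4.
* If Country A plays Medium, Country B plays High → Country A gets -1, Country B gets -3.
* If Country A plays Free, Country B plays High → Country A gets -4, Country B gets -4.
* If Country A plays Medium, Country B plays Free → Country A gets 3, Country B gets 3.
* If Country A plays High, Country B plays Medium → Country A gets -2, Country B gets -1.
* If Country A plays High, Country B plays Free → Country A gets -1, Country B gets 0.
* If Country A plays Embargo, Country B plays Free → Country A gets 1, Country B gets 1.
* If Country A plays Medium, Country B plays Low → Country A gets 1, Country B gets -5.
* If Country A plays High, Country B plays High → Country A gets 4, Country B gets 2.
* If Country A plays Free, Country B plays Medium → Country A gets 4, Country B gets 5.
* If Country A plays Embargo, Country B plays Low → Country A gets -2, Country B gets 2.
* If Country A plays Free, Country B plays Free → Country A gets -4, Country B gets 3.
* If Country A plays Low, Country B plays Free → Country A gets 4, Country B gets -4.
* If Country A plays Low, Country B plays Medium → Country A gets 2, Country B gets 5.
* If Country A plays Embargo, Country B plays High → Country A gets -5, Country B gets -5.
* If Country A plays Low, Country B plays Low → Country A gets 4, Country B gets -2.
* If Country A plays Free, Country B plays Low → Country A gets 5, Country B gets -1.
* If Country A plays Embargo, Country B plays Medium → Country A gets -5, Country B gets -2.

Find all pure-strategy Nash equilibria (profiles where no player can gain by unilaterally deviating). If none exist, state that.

Pure NE: (Free, Medium)

(Free, Free): Country A can switch to Low (-4 → 4). Not NE.
(Free, Low): Country B can switch to Free (-1 → 3). Not NE.
(Free, Medium): Country A gets 4, best alternative 2; Country B gets 5, best alternative 3. No profitable deviation — NE.
(Free, High): Country A can switch to Low (-4 → 3). Not NE.
(Low, Free): Country B can switch to Low (-4 → -2). Not NE.
(Low, Low): Country A can switch to Free (4 → 5). Not NE.
(Low, Medium): Country A can switch to Free (2 → 4). Not NE.
(Low, High): Country A can switch to High (3 → 4). Not NE.
(Medium, Free): Country A can switch to Low (3 → 4). Not NE.
(The remaining 11 profiles each have a profitable deviation by the same check.)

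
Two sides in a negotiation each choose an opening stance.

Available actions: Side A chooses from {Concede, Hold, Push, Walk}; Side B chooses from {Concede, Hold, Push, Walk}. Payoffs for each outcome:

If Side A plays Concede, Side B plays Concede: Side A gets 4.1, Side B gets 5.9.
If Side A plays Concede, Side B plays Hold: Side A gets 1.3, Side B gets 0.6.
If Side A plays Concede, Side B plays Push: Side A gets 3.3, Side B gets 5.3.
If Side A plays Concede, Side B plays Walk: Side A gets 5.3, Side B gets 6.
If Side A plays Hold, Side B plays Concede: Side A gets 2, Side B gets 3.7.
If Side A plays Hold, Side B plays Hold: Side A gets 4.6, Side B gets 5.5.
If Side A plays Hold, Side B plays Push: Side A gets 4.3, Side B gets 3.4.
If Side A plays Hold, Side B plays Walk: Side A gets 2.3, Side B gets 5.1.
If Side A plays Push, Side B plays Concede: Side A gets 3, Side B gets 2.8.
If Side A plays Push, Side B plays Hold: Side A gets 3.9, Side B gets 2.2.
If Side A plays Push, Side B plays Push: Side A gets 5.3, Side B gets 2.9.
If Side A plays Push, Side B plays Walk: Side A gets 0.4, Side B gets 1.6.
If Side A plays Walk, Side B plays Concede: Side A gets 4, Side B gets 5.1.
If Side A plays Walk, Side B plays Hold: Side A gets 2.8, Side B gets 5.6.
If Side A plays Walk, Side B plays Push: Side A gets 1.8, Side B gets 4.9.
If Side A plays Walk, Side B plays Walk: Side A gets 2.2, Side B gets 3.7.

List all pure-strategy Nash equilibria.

The pure Nash equilibria are (Concede, Walk) and (Hold, Hold) and (Push, Push).

Side A against Concede: payoffs 4.1, 2, 3, 4 → best response Concede.
Side A against Hold: payoffs 1.3, 4.6, 3.9, 2.8 → best response Hold.
Side A against Push: payoffs 3.3, 4.3, 5.3, 1.8 → best response Push.
Side A against Walk: payoffs 5.3, 2.3, 0.4, 2.2 → best response Concede.
Side B against Concede: payoffs 5.9, 0.6, 5.3, 6 → best response Walk.
Side B against Hold: payoffs 3.7, 5.5, 3.4, 5.1 → best response Hold.
Side B against Push: payoffs 2.8, 2.2, 2.9, 1.6 → best response Push.
Side B against Walk: payoffs 5.1, 5.6, 4.9, 3.7 → best response Hold.
Mutual best responses: (Concede, Walk); (Hold, Hold); (Push, Push).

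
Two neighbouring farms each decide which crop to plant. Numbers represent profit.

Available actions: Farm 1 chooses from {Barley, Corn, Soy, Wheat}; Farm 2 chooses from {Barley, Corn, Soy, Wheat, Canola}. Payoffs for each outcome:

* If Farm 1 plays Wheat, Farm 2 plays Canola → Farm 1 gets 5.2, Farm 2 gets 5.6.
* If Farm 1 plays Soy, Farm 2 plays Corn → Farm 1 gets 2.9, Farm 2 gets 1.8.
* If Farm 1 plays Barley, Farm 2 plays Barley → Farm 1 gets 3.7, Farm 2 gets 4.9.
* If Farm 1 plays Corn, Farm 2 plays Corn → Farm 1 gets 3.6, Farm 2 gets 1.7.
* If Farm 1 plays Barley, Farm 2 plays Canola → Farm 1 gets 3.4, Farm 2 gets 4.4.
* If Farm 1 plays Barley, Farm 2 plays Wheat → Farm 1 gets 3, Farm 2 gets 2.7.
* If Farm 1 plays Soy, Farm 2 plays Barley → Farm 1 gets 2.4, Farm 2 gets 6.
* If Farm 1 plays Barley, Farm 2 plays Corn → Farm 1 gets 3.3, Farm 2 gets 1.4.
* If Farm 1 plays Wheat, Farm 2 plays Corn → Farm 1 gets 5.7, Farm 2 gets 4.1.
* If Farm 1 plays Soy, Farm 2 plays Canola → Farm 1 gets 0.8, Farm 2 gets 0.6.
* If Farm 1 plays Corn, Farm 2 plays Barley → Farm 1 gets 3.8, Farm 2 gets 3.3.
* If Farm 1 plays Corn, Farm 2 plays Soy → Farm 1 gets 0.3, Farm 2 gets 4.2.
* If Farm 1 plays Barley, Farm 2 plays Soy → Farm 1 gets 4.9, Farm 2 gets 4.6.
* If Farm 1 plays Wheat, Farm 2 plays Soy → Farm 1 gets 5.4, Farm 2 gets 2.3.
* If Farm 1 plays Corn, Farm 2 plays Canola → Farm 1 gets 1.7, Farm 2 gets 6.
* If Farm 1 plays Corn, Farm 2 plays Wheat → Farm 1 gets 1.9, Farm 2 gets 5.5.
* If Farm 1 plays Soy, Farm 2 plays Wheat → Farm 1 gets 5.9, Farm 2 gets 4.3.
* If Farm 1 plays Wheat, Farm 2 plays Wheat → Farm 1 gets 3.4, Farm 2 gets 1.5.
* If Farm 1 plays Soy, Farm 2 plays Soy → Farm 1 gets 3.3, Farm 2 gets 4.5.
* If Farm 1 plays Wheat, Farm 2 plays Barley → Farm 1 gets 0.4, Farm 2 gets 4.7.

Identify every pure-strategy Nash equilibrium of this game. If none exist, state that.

Pure NE: (Wheat, Canola)

(Barley, Barley): Farm 1 can switch to Corn (3.7 → 3.8). Not NE.
(Barley, Corn): Farm 1 can switch to Corn (3.3 → 3.6). Not NE.
(Barley, Soy): Farm 1 can switch to Wheat (4.9 → 5.4). Not NE.
(Barley, Wheat): Farm 1 can switch to Soy (3 → 5.9). Not NE.
(Barley, Canola): Farm 1 can switch to Wheat (3.4 → 5.2). Not NE.
(Corn, Barley): Farm 2 can switch to Soy (3.3 → 4.2). Not NE.
(Wheat, Canola): Farm 1 gets 5.2, best alternative 3.4; Farm 2 gets 5.6, best alternative 4.7. No profitable deviation — NE.
(The remaining 13 profiles each have a profitable deviation by the same check.)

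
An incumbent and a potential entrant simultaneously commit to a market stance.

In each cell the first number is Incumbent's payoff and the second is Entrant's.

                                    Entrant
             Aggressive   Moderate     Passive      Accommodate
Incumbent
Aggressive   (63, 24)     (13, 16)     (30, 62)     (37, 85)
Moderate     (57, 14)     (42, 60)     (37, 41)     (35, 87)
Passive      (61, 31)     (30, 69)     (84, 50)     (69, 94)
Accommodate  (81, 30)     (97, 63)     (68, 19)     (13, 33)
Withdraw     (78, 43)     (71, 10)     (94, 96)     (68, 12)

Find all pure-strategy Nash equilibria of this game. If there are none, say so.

The pure Nash equilibria are (Passive, Accommodate); (Accommodate, Moderate); (Withdraw, Passive).

(Aggressive, Aggressive): Incumbent can switch to Accommodate (63 → 81). Not NE.
(Aggressive, Moderate): Incumbent can switch to Moderate (13 → 42). Not NE.
(Aggressive, Passive): Incumbent can switch to Moderate (30 → 37). Not NE.
(Aggressive, Accommodate): Incumbent can switch to Passive (37 → 69). Not NE.
(Moderate, Aggressive): Incumbent can switch to Aggressive (57 → 63). Not NE.
(Moderate, Moderate): Incumbent can switch to Accommodate (42 → 97). Not NE.
(Passive, Accommodate): Incumbent gets 69, best alternative 68; Entrant gets 94, best alternative 69. No profitable deviation — NE.
(Accommodate, Moderate): Incumbent gets 97, best alternative 71; Entrant gets 63, best alternative 33. No profitable deviation — NE.
(Withdraw, Passive): Incumbent gets 94, best alternative 84; Entrant gets 96, best alternative 43. No profitable deviation — NE.
(The remaining 11 profiles each have a profitable deviation by the same check.)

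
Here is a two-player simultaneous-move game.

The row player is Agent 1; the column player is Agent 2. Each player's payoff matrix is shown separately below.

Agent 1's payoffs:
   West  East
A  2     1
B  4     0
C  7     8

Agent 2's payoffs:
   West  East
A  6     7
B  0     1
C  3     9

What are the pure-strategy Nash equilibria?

Agent 1 against West: payoffs 2, 4, 7 → best response C.
Agent 1 against East: payoffs 1, 0, 8 → best response C.
Agent 2 against A: payoffs 6, 7 → best response East.
Agent 2 against B: payoffs 0, 1 → best response East.
Agent 2 against C: payoffs 3, 9 → best response East.
Mutual best responses: (C, East).

Pure NE: (C, East)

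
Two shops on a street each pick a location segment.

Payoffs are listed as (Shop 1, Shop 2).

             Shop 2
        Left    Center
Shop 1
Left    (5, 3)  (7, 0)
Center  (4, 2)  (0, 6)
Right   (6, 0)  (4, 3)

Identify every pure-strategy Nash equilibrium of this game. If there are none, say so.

No pure-strategy Nash equilibrium.

For each player, find the best response to each opponent profile; mutual best responses are the pure NE.
Shop 1 against Left: payoffs 5, 4, 6 → best response Right.
Shop 1 against Center: payoffs 7, 0, 4 → best response Left.
Shop 2 against Left: payoffs 3, 0 → best response Left.
Shop 2 against Center: payoffs 2, 6 → best response Center.
Shop 2 against Right: payoffs 0, 3 → best response Center.
No profile is a mutual best response for all players.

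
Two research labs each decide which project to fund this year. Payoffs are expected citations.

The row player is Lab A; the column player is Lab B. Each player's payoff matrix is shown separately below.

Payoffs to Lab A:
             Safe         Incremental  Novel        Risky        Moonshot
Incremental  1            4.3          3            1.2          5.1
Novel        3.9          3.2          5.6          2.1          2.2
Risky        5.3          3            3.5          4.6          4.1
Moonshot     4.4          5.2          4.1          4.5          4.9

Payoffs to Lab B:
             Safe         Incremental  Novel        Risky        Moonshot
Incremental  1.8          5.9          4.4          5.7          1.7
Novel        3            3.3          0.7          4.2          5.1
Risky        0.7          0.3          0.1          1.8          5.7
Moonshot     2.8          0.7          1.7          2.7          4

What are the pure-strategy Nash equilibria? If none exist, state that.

There is no pure-strategy Nash equilibrium.

Lab A against Safe: payoffs 1, 3.9, 5.3, 4.4 → best response Risky.
Lab A against Incremental: payoffs 4.3, 3.2, 3, 5.2 → best response Moonshot.
Lab A against Novel: payoffs 3, 5.6, 3.5, 4.1 → best response Novel.
Lab A against Risky: payoffs 1.2, 2.1, 4.6, 4.5 → best response Risky.
Lab A against Moonshot: payoffs 5.1, 2.2, 4.1, 4.9 → best response Incremental.
Lab B against Incremental: payoffs 1.8, 5.9, 4.4, 5.7, 1.7 → best response Incremental.
Lab B against Novel: payoffs 3, 3.3, 0.7, 4.2, 5.1 → best response Moonshot.
Lab B against Risky: payoffs 0.7, 0.3, 0.1, 1.8, 5.7 → best response Moonshot.
Lab B against Moonshot: payoffs 2.8, 0.7, 1.7, 2.7, 4 → best response Moonshot.
No profile is a mutual best response for all players.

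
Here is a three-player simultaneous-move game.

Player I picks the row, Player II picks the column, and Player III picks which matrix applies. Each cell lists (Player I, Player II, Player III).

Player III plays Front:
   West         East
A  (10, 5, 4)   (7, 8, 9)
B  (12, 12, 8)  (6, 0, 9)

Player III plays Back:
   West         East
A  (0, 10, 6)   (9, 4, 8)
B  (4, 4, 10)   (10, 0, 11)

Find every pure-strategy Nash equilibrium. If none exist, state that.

For each player, find the best response to each opponent profile; mutual best responses are the pure NE.
Player I against (West, Front): payoffs 10, 12 → best response B.
Player I against (West, Back): payoffs 0, 4 → best response B.
Player I against (East, Front): payoffs 7, 6 → best response A.
Player I against (East, Back): payoffs 9, 10 → best response B.
Player II against (A, Front): payoffs 5, 8 → best response East.
Player II against (A, Back): payoffs 10, 4 → best response West.
Player II against (B, Front): payoffs 12, 0 → best response West.
Player II against (B, Back): payoffs 4, 0 → best response West.
Player III against (A, West): payoffs 4, 6 → best response Back.
Player III against (A, East): payoffs 9, 8 → best response Front.
Player III against (B, West): payoffs 8, 10 → best response Back.
Player III against (B, East): payoffs 9, 11 → best response Back.
Mutual best responses: (A, East, Front); (B, West, Back).

(A, East, Front) and (B, West, Back)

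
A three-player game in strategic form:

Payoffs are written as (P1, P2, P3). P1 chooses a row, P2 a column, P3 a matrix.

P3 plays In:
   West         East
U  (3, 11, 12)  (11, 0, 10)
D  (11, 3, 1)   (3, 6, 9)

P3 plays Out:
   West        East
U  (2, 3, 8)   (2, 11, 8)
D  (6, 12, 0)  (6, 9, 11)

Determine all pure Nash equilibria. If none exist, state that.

Check each profile: it is a Nash equilibrium iff no player can strictly gain by switching unilaterally.
(U, West, In): P1 can switch to D (3 → 11). Not NE.
(U, West, Out): P1 can switch to D (2 → 6). Not NE.
(U, East, In): P2 can switch to West (0 → 11). Not NE.
(U, East, Out): P1 can switch to D (2 → 6). Not NE.
(D, West, In): P2 can switch to East (3 → 6). Not NE.
(D, West, Out): P3 can switch to In (0 → 1). Not NE.
(D, East, In): P1 can switch to U (3 → 11). Not NE.
(D, East, Out): P2 can switch to West (9 → 12). Not NE.

No pure-strategy Nash equilibrium.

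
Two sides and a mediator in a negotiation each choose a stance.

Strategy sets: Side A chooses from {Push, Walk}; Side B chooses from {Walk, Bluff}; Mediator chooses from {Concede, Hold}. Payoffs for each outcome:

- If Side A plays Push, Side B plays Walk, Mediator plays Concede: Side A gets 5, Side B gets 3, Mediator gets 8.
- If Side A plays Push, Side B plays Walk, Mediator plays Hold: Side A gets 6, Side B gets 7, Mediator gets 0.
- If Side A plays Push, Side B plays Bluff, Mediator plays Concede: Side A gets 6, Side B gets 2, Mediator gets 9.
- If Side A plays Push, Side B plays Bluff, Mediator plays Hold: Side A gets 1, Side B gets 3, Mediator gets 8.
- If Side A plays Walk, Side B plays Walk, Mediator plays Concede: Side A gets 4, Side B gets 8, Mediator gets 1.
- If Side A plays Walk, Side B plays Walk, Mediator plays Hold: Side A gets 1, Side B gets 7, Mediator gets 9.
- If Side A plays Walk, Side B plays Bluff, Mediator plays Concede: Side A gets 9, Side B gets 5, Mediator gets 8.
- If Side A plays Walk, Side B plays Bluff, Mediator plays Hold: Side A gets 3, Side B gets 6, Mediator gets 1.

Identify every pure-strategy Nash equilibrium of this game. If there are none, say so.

(Push, Walk, Concede): Side A gets 5, best alternative 4; Side B gets 3, best alternative 2; Mediator gets 8, best alternative 0. No profitable deviation — NE.
(Push, Walk, Hold): Mediator can switch to Concede (0 → 8). Not NE.
(Push, Bluff, Concede): Side A can switch to Walk (6 → 9). Not NE.
(Push, Bluff, Hold): Side A can switch to Walk (1 → 3). Not NE.
(Walk, Walk, Concede): Side A can switch to Push (4 → 5). Not NE.
(Walk, Walk, Hold): Side A can switch to Push (1 → 6). Not NE.
(Walk, Bluff, Concede): Side B can switch to Walk (5 → 8). Not NE.
(The remaining 1 profile has a profitable deviation by the same check.)

Pure NE: (Push, Walk, Concede)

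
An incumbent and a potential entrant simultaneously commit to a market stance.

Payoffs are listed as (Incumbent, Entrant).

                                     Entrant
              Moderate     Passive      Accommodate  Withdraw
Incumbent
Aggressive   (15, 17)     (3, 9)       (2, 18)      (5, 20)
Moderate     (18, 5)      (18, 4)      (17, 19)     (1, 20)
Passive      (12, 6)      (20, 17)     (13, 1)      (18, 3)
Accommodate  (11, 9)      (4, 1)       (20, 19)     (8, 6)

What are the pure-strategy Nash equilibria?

Pure-strategy Nash equilibria: (Passive, Passive) and (Accommodate, Accommodate)

Incumbent against Moderate: payoffs 15, 18, 12, 11 → best response Moderate.
Incumbent against Passive: payoffs 3, 18, 20, 4 → best response Passive.
Incumbent against Accommodate: payoffs 2, 17, 13, 20 → best response Accommodate.
Incumbent against Withdraw: payoffs 5, 1, 18, 8 → best response Passive.
Entrant against Aggressive: payoffs 17, 9, 18, 20 → best response Withdraw.
Entrant against Moderate: payoffs 5, 4, 19, 20 → best response Withdraw.
Entrant against Passive: payoffs 6, 17, 1, 3 → best response Passive.
Entrant against Accommodate: payoffs 9, 1, 19, 6 → best response Accommodate.
Mutual best responses: (Passive, Passive); (Accommodate, Accommodate).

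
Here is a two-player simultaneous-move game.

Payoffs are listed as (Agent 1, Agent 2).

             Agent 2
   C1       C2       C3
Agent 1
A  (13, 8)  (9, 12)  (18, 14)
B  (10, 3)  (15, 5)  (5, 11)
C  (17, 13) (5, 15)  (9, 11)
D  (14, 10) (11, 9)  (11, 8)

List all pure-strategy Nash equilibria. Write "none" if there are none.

(A, C1): Agent 1 can switch to C (13 → 17). Not NE.
(A, C2): Agent 1 can switch to B (9 → 15). Not NE.
(A, C3): Agent 1 gets 18, best alternative 11; Agent 2 gets 14, best alternative 12. No profitable deviation — NE.
(B, C1): Agent 1 can switch to A (10 → 13). Not NE.
(B, C2): Agent 2 can switch to C3 (5 → 11). Not NE.
(B, C3): Agent 1 can switch to A (5 → 18). Not NE.
(C, C1): Agent 2 can switch to C2 (13 → 15). Not NE.
(C, C2): Agent 1 can switch to A (5 → 9). Not NE.
(C, C3): Agent 1 can switch to A (9 → 18). Not NE.
(D, C1): Agent 1 can switch to C (14 → 17). Not NE.
(D, C2): Agent 1 can switch to B (11 → 15). Not NE.
(D, C3): Agent 1 can switch to A (11 → 18). Not NE.

Pure NE: (A, C3)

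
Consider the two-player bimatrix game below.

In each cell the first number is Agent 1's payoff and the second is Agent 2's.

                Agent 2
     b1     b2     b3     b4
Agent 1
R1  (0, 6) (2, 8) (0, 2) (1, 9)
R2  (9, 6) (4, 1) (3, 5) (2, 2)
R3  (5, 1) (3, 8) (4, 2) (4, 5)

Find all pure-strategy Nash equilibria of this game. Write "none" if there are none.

(R2, b1)

(R1, b1): Agent 1 can switch to R2 (0 → 9). Not NE.
(R1, b2): Agent 1 can switch to R2 (2 → 4). Not NE.
(R1, b3): Agent 1 can switch to R2 (0 → 3). Not NE.
(R1, b4): Agent 1 can switch to R2 (1 → 2). Not NE.
(R2, b1): Agent 1 gets 9, best alternative 5; Agent 2 gets 6, best alternative 5. No profitable deviation — NE.
(R2, b2): Agent 2 can switch to b1 (1 → 6). Not NE.
(R2, b3): Agent 1 can switch to R3 (3 → 4). Not NE.
(R2, b4): Agent 1 can switch to R3 (2 → 4). Not NE.
(R3, b1): Agent 1 can switch to R2 (5 → 9). Not NE.
(R3, b2): Agent 1 can switch to R2 (3 → 4). Not NE.
(R3, b3): Agent 2 can switch to b2 (2 → 8). Not NE.
(The remaining 1 profile has a profitable deviation by the same check.)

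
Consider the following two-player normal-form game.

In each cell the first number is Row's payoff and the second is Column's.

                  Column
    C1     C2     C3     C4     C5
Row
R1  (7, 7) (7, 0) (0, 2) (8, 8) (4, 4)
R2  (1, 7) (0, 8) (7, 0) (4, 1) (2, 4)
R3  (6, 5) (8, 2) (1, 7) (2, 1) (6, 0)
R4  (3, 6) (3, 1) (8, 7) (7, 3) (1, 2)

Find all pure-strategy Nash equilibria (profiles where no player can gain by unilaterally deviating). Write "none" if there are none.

Pure-strategy Nash equilibria: (R1, C4), (R4, C3)

Check each profile: it is a Nash equilibrium iff no player can strictly gain by switching unilaterally.
(R1, C1): Column can switch to C4 (7 → 8). Not NE.
(R1, C2): Row can switch to R3 (7 → 8). Not NE.
(R1, C3): Row can switch to R2 (0 → 7). Not NE.
(R1, C4): Row gets 8, best alternative 7; Column gets 8, best alternative 7. No profitable deviation — NE.
(R1, C5): Row can switch to R3 (4 → 6). Not NE.
(R2, C1): Row can switch to R1 (1 → 7). Not NE.
(R2, C2): Row can switch to R1 (0 → 7). Not NE.
(R4, C3): Row gets 8, best alternative 7; Column gets 7, best alternative 6. No profitable deviation — NE.
(The remaining 12 profiles each have a profitable deviation by the same check.)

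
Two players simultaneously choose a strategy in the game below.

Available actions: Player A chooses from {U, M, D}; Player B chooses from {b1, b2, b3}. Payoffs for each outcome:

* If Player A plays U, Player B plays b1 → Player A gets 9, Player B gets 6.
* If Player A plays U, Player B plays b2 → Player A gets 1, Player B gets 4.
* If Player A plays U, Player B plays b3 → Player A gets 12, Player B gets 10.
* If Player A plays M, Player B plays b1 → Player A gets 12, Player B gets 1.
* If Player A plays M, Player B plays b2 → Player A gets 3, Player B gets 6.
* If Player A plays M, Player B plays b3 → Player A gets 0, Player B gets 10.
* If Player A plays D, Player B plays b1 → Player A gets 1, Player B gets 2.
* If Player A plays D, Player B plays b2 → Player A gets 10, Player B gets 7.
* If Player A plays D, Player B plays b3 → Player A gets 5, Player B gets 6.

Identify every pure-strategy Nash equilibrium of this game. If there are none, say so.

(U, b1): Player A can switch to M (9 → 12). Not NE.
(U, b2): Player A can switch to M (1 → 3). Not NE.
(U, b3): Player A gets 12, best alternative 5; Player B gets 10, best alternative 6. No profitable deviation — NE.
(M, b1): Player B can switch to b2 (1 → 6). Not NE.
(M, b2): Player A can switch to D (3 → 10). Not NE.
(M, b3): Player A can switch to U (0 → 12). Not NE.
(D, b1): Player A can switch to U (1 → 9). Not NE.
(D, b2): Player A gets 10, best alternative 3; Player B gets 7, best alternative 6. No profitable deviation — NE.
(D, b3): Player A can switch to U (5 → 12). Not NE.

The pure Nash equilibria are (U, b3); (D, b2).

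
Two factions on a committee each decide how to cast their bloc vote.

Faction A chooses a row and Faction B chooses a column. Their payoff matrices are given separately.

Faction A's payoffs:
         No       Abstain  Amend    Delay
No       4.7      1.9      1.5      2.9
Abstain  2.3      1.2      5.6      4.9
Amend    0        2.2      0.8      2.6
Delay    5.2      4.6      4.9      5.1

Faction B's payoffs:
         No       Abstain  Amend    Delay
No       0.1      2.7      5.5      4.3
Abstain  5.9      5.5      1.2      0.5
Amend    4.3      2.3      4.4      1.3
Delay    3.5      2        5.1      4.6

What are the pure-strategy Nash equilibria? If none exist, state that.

(No, No): Faction A can switch to Delay (4.7 → 5.2). Not NE.
(No, Abstain): Faction A can switch to Amend (1.9 → 2.2). Not NE.
(No, Amend): Faction A can switch to Abstain (1.5 → 5.6). Not NE.
(No, Delay): Faction A can switch to Abstain (2.9 → 4.9). Not NE.
(Abstain, No): Faction A can switch to No (2.3 → 4.7). Not NE.
(Abstain, Abstain): Faction A can switch to No (1.2 → 1.9). Not NE.
(Abstain, Amend): Faction B can switch to No (1.2 → 5.9). Not NE.
(Abstain, Delay): Faction A can switch to Delay (4.9 → 5.1). Not NE.
(The remaining 8 profiles each have a profitable deviation by the same check.)

none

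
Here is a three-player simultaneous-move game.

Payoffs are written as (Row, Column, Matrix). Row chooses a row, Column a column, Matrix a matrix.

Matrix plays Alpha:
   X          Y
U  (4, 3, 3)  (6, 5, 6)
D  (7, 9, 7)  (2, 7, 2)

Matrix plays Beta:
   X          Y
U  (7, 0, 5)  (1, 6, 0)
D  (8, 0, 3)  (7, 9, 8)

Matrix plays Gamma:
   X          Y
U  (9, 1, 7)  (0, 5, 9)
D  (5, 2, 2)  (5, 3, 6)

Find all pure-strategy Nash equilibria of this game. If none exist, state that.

The pure Nash equilibria are (D, X, Alpha); (D, Y, Beta).

(U, X, Alpha): Row can switch to D (4 → 7). Not NE.
(U, X, Beta): Row can switch to D (7 → 8). Not NE.
(U, X, Gamma): Column can switch to Y (1 → 5). Not NE.
(U, Y, Alpha): Matrix can switch to Gamma (6 → 9). Not NE.
(U, Y, Beta): Row can switch to D (1 → 7). Not NE.
(U, Y, Gamma): Row can switch to D (0 → 5). Not NE.
(D, X, Alpha): Row gets 7, best alternative 4; Column gets 9, best alternative 7; Matrix gets 7, best alternative 3. No profitable deviation — NE.
(D, X, Beta): Column can switch to Y (0 → 9). Not NE.
(D, X, Gamma): Row can switch to U (5 → 9). Not NE.
(D, Y, Alpha): Row can switch to U (2 → 6). Not NE.
(D, Y, Beta): Row gets 7, best alternative 1; Column gets 9, best alternative 0; Matrix gets 8, best alternative 6. No profitable deviation — NE.
(D, Y, Gamma): Matrix can switch to Beta (6 → 8). Not NE.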